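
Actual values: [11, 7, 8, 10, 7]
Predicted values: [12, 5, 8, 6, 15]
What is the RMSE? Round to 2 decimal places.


MSE = 17.0000. RMSE = sqrt(17.0000) = 4.12.

4.12


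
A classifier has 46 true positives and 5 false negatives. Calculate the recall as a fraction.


Recall = TP / (TP + FN) = 46 / 51 = 46/51.

46/51


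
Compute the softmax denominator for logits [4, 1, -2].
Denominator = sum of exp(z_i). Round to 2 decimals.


Denom = e^4=54.5982 + e^1=2.7183 + e^-2=0.1353. Sum = 57.4518, which rounds to 57.45.

57.45


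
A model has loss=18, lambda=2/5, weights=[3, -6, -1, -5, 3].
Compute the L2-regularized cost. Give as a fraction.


L2 sq norm = sum(w^2) = 80. J = 18 + 2/5 * 80 = 50.

50


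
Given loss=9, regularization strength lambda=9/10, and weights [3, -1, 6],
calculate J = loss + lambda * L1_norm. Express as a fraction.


L1 norm = sum(|w|) = 10. J = 9 + 9/10 * 10 = 18.

18


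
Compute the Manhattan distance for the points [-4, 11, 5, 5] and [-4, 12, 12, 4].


d = sum of absolute differences: |-4--4|=0 + |11-12|=1 + |5-12|=7 + |5-4|=1 = 9.

9


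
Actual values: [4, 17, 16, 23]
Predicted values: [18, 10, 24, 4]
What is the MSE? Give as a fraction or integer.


MSE = (1/4) * ((4-18)^2=196 + (17-10)^2=49 + (16-24)^2=64 + (23-4)^2=361). Sum = 670. MSE = 335/2.

335/2


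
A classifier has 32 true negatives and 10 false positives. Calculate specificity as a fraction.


Specificity = TN / (TN + FP) = 32 / 42 = 16/21.

16/21


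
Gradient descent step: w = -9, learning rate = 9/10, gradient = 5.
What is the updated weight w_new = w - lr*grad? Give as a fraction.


w_new = -9 - 9/10 * 5 = -9 - 9/2 = -27/2.

-27/2


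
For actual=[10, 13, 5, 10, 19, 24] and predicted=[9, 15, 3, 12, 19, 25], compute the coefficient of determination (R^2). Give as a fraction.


Mean(y) = 27/2. SS_res = 14. SS_tot = 475/2. R^2 = 1 - 14/(475/2) = 447/475.

447/475


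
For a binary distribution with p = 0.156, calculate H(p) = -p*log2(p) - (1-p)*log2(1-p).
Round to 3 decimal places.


H = -0.156*log2(0.156) - 0.844*log2(0.844) = 0.625.

0.625


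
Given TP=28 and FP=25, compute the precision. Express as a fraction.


Precision = TP / (TP + FP) = 28 / 53 = 28/53.

28/53


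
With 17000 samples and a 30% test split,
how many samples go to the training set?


Test set = 17000 * 30% = 5100. Training set = 17000 - 5100 = 11900.

11900


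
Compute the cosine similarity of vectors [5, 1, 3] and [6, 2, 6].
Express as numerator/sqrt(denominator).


dot = 50. |a|^2 = 35, |b|^2 = 76. cos = 50/sqrt(2660).

50/sqrt(2660)


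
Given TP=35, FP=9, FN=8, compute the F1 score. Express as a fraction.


Precision = 35/44 = 35/44. Recall = 35/43 = 35/43. F1 = 2*P*R/(P+R) = 70/87.

70/87


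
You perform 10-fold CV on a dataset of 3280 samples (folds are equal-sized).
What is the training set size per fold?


Each validation fold has 3280/10 = 328 samples. Training set = 3280 - 328 = 2952.

2952


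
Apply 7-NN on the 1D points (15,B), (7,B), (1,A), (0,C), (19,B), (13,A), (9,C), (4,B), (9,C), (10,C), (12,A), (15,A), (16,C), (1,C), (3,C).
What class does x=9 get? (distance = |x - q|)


Distances: |15-9|=6, |7-9|=2, |1-9|=8, |0-9|=9, |19-9|=10, |13-9|=4, |9-9|=0, |4-9|=5, |9-9|=0, |10-9|=1, |12-9|=3, |15-9|=6, |16-9|=7, |1-9|=8, |3-9|=6. 7 nearest: (9,C), (9,C), (10,C), (7,B), (12,A), (13,A), (4,B). Counts: {'C': 3, 'B': 2, 'A': 2}. Majority class: C.

C


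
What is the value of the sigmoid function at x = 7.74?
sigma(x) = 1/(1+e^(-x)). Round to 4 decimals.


sigma(7.74) = 1/(1+e^(-7.74)) = 1/(1+0.000435) = 1/1.000435 = 0.9996.

0.9996


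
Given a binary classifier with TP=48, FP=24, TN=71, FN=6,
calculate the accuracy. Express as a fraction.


Accuracy = (TP + TN) / (TP + TN + FP + FN) = (48 + 71) / 149 = 119/149.

119/149


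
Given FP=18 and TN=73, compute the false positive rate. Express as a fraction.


FPR = FP / (FP + TN) = 18 / 91 = 18/91.

18/91


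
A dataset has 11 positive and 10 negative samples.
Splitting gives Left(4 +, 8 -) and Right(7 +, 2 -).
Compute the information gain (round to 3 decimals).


H(parent) = 0.9984. H(left) = 0.9183, H(right) = 0.7642. Weighted = (12/21)*0.9183 + (9/21)*0.7642 = 0.8523. IG = 0.9984 - 0.8523 = 0.1461, which rounds to 0.146.

0.146


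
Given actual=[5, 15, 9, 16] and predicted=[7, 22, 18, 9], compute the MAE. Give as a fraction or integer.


MAE = (1/4) * (|5-7|=2 + |15-22|=7 + |9-18|=9 + |16-9|=7). Sum = 25. MAE = 25/4.

25/4


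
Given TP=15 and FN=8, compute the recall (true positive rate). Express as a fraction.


Recall = TP / (TP + FN) = 15 / 23 = 15/23.

15/23


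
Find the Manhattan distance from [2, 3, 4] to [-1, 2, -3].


d = sum of absolute differences: |2--1|=3 + |3-2|=1 + |4--3|=7 = 11.

11


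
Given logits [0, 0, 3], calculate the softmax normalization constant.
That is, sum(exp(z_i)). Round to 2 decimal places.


Denom = e^0=1.0000 + e^0=1.0000 + e^3=20.0855. Sum = 22.0855, which rounds to 22.09.

22.09


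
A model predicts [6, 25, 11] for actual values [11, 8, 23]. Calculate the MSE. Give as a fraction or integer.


MSE = (1/3) * ((11-6)^2=25 + (8-25)^2=289 + (23-11)^2=144). Sum = 458. MSE = 458/3.

458/3


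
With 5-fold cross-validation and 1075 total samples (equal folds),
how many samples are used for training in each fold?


Each validation fold has 1075/5 = 215 samples. Training set = 1075 - 215 = 860.

860


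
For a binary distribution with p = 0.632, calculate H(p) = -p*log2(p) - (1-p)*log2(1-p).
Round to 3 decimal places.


H = -0.632*log2(0.632) - 0.368*log2(0.368) = 0.949.

0.949


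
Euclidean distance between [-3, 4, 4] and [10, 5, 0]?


d = sqrt(sum of squared differences). (-3-10)^2=169, (4-5)^2=1, (4-0)^2=16. Sum = 186.

sqrt(186)


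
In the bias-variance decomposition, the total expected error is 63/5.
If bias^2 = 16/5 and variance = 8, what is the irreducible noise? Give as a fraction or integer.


Total error = bias^2 + variance + irreducible noise. So irreducible noise = 63/5 - 16/5 - 8 = 7/5.

7/5


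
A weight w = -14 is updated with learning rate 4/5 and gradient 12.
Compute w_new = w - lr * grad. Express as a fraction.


w_new = -14 - 4/5 * 12 = -14 - 48/5 = -118/5.

-118/5


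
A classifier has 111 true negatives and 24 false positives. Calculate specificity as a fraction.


Specificity = TN / (TN + FP) = 111 / 135 = 37/45.

37/45


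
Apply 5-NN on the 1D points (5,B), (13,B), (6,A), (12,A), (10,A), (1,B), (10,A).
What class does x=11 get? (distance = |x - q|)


Distances: |5-11|=6, |13-11|=2, |6-11|=5, |12-11|=1, |10-11|=1, |1-11|=10, |10-11|=1. 5 nearest: (12,A), (10,A), (10,A), (13,B), (6,A). Counts: {'A': 4, 'B': 1}. Majority class: A.

A


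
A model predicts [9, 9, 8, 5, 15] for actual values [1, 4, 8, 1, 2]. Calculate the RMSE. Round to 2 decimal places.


MSE = 54.8000. RMSE = sqrt(54.8000) = 7.40.

7.40


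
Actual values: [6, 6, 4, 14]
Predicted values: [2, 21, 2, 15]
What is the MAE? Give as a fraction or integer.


MAE = (1/4) * (|6-2|=4 + |6-21|=15 + |4-2|=2 + |14-15|=1). Sum = 22. MAE = 11/2.

11/2


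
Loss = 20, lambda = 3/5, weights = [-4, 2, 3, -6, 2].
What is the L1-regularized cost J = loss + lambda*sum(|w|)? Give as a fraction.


L1 norm = sum(|w|) = 17. J = 20 + 3/5 * 17 = 151/5.

151/5


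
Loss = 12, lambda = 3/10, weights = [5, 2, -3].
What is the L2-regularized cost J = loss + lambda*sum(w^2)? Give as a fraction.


L2 sq norm = sum(w^2) = 38. J = 12 + 3/10 * 38 = 117/5.

117/5


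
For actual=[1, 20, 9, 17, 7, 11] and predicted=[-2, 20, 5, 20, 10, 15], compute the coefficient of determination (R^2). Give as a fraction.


Mean(y) = 65/6. SS_res = 59. SS_tot = 1421/6. R^2 = 1 - 59/(1421/6) = 1067/1421.

1067/1421


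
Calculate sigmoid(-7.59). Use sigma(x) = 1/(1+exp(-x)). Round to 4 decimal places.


sigma(-7.59) = 1/(1+e^(7.59)) = 1/(1+1978.313514) = 1/1979.313514 = 0.0005.

0.0005


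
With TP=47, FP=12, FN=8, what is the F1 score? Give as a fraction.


Precision = 47/59 = 47/59. Recall = 47/55 = 47/55. F1 = 2*P*R/(P+R) = 47/57.

47/57


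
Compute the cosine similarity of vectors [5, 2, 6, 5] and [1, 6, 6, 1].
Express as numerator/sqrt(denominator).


dot = 58. |a|^2 = 90, |b|^2 = 74. cos = 58/sqrt(6660).

58/sqrt(6660)


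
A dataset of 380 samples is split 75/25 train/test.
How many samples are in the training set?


Test set = 380 * 25% = 95. Training set = 380 - 95 = 285.

285


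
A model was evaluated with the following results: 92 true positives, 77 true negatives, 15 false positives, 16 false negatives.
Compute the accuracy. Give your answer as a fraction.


Accuracy = (TP + TN) / (TP + TN + FP + FN) = (92 + 77) / 200 = 169/200.

169/200


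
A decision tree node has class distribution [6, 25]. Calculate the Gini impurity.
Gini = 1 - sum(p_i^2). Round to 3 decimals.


Total = 31. Proportions: 6/31, 25/31. sum(p_i^2) = 0.6878. Gini = 1 - 0.6878 = 0.3122, which rounds to 0.312.

0.312


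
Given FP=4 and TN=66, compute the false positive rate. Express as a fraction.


FPR = FP / (FP + TN) = 4 / 70 = 2/35.

2/35


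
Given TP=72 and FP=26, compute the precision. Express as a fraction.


Precision = TP / (TP + FP) = 72 / 98 = 36/49.

36/49


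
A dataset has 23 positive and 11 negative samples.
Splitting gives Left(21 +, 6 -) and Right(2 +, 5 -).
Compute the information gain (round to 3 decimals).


H(parent) = 0.9082. H(left) = 0.7642, H(right) = 0.8631. Weighted = (27/34)*0.7642 + (7/34)*0.8631 = 0.7846. IG = 0.9082 - 0.7846 = 0.1236, which rounds to 0.124.

0.124


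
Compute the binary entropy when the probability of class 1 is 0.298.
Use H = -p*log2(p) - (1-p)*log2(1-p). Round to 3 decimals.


H = -0.298*log2(0.298) - 0.702*log2(0.702) = 0.879.

0.879


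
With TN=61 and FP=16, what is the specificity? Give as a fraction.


Specificity = TN / (TN + FP) = 61 / 77 = 61/77.

61/77


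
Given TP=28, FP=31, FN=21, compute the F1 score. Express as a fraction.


Precision = 28/59 = 28/59. Recall = 28/49 = 4/7. F1 = 2*P*R/(P+R) = 14/27.

14/27


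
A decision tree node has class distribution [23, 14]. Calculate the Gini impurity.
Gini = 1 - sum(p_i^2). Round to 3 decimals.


Total = 37. Proportions: 23/37, 14/37. sum(p_i^2) = 0.5296. Gini = 1 - 0.5296 = 0.4704, which rounds to 0.470.

0.470


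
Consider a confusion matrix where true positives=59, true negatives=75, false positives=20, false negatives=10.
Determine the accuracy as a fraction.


Accuracy = (TP + TN) / (TP + TN + FP + FN) = (59 + 75) / 164 = 67/82.

67/82


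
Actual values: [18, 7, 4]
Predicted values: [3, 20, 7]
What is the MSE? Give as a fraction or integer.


MSE = (1/3) * ((18-3)^2=225 + (7-20)^2=169 + (4-7)^2=9). Sum = 403. MSE = 403/3.

403/3


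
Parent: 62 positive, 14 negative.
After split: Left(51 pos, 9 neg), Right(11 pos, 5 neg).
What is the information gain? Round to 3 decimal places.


H(parent) = 0.6892. H(left) = 0.6098, H(right) = 0.8960. Weighted = (60/76)*0.6098 + (16/76)*0.8960 = 0.6701. IG = 0.6892 - 0.6701 = 0.0191, which rounds to 0.019.

0.019


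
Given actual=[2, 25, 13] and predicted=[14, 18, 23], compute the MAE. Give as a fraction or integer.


MAE = (1/3) * (|2-14|=12 + |25-18|=7 + |13-23|=10). Sum = 29. MAE = 29/3.

29/3


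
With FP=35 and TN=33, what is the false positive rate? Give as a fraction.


FPR = FP / (FP + TN) = 35 / 68 = 35/68.

35/68


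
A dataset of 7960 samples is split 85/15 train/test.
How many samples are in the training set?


Test set = 7960 * 15% = 1194. Training set = 7960 - 1194 = 6766.

6766


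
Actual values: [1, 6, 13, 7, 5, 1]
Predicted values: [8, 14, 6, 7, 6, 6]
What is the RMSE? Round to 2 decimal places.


MSE = 31.3333. RMSE = sqrt(31.3333) = 5.60.

5.60


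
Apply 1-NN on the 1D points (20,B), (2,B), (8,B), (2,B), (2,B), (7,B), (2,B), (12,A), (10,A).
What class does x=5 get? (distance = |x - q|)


Distances: |20-5|=15, |2-5|=3, |8-5|=3, |2-5|=3, |2-5|=3, |7-5|=2, |2-5|=3, |12-5|=7, |10-5|=5. 1 nearest: (7,B). Counts: {'B': 1}. Majority class: B.

B


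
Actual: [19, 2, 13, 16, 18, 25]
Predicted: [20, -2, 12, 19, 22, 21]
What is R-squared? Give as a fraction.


Mean(y) = 31/2. SS_res = 59. SS_tot = 595/2. R^2 = 1 - 59/(595/2) = 477/595.

477/595


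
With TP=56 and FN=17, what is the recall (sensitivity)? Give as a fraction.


Recall = TP / (TP + FN) = 56 / 73 = 56/73.

56/73


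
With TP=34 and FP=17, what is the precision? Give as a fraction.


Precision = TP / (TP + FP) = 34 / 51 = 2/3.

2/3


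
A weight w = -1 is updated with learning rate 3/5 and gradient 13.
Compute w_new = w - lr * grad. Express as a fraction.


w_new = -1 - 3/5 * 13 = -1 - 39/5 = -44/5.

-44/5


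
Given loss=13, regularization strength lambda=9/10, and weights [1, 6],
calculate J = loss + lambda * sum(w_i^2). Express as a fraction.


L2 sq norm = sum(w^2) = 37. J = 13 + 9/10 * 37 = 463/10.

463/10


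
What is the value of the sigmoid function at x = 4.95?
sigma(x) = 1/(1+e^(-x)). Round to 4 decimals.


sigma(4.95) = 1/(1+e^(-4.95)) = 1/(1+0.007083) = 1/1.007083 = 0.9930.

0.9930


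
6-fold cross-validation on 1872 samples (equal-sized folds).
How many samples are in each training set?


Each validation fold has 1872/6 = 312 samples. Training set = 1872 - 312 = 1560.

1560


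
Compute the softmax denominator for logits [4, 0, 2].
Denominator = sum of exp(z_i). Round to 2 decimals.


Denom = e^4=54.5982 + e^0=1.0000 + e^2=7.3891. Sum = 62.9873, which rounds to 62.99.

62.99


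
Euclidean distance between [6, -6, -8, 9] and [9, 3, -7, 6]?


d = sqrt(sum of squared differences). (6-9)^2=9, (-6-3)^2=81, (-8--7)^2=1, (9-6)^2=9. Sum = 100.

10


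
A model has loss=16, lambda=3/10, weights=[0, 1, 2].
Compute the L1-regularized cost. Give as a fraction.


L1 norm = sum(|w|) = 3. J = 16 + 3/10 * 3 = 169/10.

169/10


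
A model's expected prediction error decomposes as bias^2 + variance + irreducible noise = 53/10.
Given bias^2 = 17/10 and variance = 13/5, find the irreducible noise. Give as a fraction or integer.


Total error = bias^2 + variance + irreducible noise. So irreducible noise = 53/10 - 17/10 - 13/5 = 1.

1


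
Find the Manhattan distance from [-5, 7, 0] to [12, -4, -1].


d = sum of absolute differences: |-5-12|=17 + |7--4|=11 + |0--1|=1 = 29.

29


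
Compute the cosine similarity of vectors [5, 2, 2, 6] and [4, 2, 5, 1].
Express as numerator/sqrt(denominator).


dot = 40. |a|^2 = 69, |b|^2 = 46. cos = 40/sqrt(3174).

40/sqrt(3174)


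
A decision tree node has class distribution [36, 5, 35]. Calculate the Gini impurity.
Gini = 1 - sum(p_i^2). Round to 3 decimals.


Total = 76. Proportions: 36/76, 5/76, 35/76. sum(p_i^2) = 0.4408. Gini = 1 - 0.4408 = 0.5592, which rounds to 0.559.

0.559


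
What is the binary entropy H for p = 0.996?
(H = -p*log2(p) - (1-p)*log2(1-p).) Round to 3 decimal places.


H = -0.996*log2(0.996) - 0.004*log2(0.004) = 0.038.

0.038


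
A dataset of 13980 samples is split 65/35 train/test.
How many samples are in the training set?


Test set = 13980 * 35% = 4893. Training set = 13980 - 4893 = 9087.

9087


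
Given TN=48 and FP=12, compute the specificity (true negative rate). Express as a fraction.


Specificity = TN / (TN + FP) = 48 / 60 = 4/5.

4/5


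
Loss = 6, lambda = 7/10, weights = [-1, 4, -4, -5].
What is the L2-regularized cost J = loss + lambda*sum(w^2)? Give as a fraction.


L2 sq norm = sum(w^2) = 58. J = 6 + 7/10 * 58 = 233/5.

233/5


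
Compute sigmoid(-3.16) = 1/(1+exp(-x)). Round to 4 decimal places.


sigma(-3.16) = 1/(1+e^(3.16)) = 1/(1+23.570596) = 1/24.570596 = 0.0407.

0.0407


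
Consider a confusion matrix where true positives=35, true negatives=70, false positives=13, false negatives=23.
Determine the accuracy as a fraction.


Accuracy = (TP + TN) / (TP + TN + FP + FN) = (35 + 70) / 141 = 35/47.

35/47


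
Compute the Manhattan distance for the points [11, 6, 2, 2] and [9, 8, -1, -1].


d = sum of absolute differences: |11-9|=2 + |6-8|=2 + |2--1|=3 + |2--1|=3 = 10.

10


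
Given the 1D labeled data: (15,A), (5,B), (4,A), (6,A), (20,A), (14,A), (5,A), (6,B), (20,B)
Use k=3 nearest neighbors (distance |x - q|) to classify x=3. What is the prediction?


Distances: |15-3|=12, |5-3|=2, |4-3|=1, |6-3|=3, |20-3|=17, |14-3|=11, |5-3|=2, |6-3|=3, |20-3|=17. 3 nearest: (4,A), (5,A), (5,B). Counts: {'A': 2, 'B': 1}. Majority class: A.

A


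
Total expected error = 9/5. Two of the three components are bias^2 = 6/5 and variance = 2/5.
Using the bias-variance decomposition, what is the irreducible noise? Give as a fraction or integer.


Total error = bias^2 + variance + irreducible noise. So irreducible noise = 9/5 - 6/5 - 2/5 = 1/5.

1/5


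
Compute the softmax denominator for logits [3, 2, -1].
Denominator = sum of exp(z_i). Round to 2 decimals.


Denom = e^3=20.0855 + e^2=7.3891 + e^-1=0.3679. Sum = 27.8425, which rounds to 27.84.

27.84


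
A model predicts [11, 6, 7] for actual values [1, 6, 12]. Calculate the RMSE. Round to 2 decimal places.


MSE = 41.6667. RMSE = sqrt(41.6667) = 6.45.

6.45


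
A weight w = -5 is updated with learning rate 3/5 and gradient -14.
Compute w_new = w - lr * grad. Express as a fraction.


w_new = -5 - 3/5 * -14 = -5 - -42/5 = 17/5.

17/5


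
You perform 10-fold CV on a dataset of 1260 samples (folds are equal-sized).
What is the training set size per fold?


Each validation fold has 1260/10 = 126 samples. Training set = 1260 - 126 = 1134.

1134


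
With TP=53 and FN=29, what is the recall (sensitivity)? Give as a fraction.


Recall = TP / (TP + FN) = 53 / 82 = 53/82.

53/82


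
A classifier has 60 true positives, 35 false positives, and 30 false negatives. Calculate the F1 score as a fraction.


Precision = 60/95 = 12/19. Recall = 60/90 = 2/3. F1 = 2*P*R/(P+R) = 24/37.

24/37


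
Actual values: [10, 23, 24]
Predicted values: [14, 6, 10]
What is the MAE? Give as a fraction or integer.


MAE = (1/3) * (|10-14|=4 + |23-6|=17 + |24-10|=14). Sum = 35. MAE = 35/3.

35/3


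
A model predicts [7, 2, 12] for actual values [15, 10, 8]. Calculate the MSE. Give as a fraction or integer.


MSE = (1/3) * ((15-7)^2=64 + (10-2)^2=64 + (8-12)^2=16). Sum = 144. MSE = 48.

48


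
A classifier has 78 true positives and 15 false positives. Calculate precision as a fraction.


Precision = TP / (TP + FP) = 78 / 93 = 26/31.

26/31


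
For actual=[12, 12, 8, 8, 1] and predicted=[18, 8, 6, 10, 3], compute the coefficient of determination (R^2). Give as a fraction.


Mean(y) = 41/5. SS_res = 64. SS_tot = 404/5. R^2 = 1 - 64/(404/5) = 21/101.

21/101


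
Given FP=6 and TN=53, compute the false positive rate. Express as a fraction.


FPR = FP / (FP + TN) = 6 / 59 = 6/59.

6/59


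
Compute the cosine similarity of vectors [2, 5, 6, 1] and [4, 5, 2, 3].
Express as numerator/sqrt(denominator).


dot = 48. |a|^2 = 66, |b|^2 = 54. cos = 48/sqrt(3564).

48/sqrt(3564)


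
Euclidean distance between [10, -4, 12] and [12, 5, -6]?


d = sqrt(sum of squared differences). (10-12)^2=4, (-4-5)^2=81, (12--6)^2=324. Sum = 409.

sqrt(409)


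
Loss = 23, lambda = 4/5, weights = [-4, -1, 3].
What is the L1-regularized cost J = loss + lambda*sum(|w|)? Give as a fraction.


L1 norm = sum(|w|) = 8. J = 23 + 4/5 * 8 = 147/5.

147/5


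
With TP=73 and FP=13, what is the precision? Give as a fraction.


Precision = TP / (TP + FP) = 73 / 86 = 73/86.

73/86


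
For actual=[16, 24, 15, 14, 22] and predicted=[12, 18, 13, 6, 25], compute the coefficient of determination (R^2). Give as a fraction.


Mean(y) = 91/5. SS_res = 129. SS_tot = 404/5. R^2 = 1 - 129/(404/5) = -241/404.

-241/404


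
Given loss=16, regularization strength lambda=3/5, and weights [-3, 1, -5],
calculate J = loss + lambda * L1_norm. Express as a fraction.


L1 norm = sum(|w|) = 9. J = 16 + 3/5 * 9 = 107/5.

107/5


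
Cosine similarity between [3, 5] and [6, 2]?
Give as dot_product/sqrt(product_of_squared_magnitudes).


dot = 28. |a|^2 = 34, |b|^2 = 40. cos = 28/sqrt(1360).

28/sqrt(1360)


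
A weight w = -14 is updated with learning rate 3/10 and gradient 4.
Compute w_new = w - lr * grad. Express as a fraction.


w_new = -14 - 3/10 * 4 = -14 - 6/5 = -76/5.

-76/5


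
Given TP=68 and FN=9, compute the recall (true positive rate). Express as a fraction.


Recall = TP / (TP + FN) = 68 / 77 = 68/77.

68/77


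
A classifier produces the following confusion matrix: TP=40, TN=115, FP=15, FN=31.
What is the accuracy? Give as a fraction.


Accuracy = (TP + TN) / (TP + TN + FP + FN) = (40 + 115) / 201 = 155/201.

155/201


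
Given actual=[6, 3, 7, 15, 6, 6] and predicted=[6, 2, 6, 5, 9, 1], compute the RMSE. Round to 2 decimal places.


MSE = 22.6667. RMSE = sqrt(22.6667) = 4.76.

4.76


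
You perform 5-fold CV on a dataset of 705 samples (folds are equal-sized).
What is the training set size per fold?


Each validation fold has 705/5 = 141 samples. Training set = 705 - 141 = 564.

564


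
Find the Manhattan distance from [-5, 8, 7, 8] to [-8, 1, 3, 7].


d = sum of absolute differences: |-5--8|=3 + |8-1|=7 + |7-3|=4 + |8-7|=1 = 15.

15


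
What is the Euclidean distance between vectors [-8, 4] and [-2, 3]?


d = sqrt(sum of squared differences). (-8--2)^2=36, (4-3)^2=1. Sum = 37.

sqrt(37)


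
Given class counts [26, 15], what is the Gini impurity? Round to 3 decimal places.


Total = 41. Proportions: 26/41, 15/41. sum(p_i^2) = 0.5360. Gini = 1 - 0.5360 = 0.4640, which rounds to 0.464.

0.464


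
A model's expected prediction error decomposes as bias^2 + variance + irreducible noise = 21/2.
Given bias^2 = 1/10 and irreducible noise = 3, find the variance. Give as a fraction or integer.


Total error = bias^2 + variance + irreducible noise. So variance = 21/2 - 1/10 - 3 = 37/5.

37/5


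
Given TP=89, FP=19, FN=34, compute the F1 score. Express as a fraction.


Precision = 89/108 = 89/108. Recall = 89/123 = 89/123. F1 = 2*P*R/(P+R) = 178/231.

178/231


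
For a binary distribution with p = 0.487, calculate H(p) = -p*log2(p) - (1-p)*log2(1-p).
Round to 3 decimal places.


H = -0.487*log2(0.487) - 0.513*log2(0.513) = 1.000.

1.000


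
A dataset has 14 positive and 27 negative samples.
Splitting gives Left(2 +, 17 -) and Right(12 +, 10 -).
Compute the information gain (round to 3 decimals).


H(parent) = 0.9262. H(left) = 0.4855, H(right) = 0.9940. Weighted = (19/41)*0.4855 + (22/41)*0.9940 = 0.7584. IG = 0.9262 - 0.7584 = 0.1678, which rounds to 0.168.

0.168


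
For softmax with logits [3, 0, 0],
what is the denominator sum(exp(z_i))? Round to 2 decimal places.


Denom = e^3=20.0855 + e^0=1.0000 + e^0=1.0000. Sum = 22.0855, which rounds to 22.09.

22.09


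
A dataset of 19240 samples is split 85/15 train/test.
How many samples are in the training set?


Test set = 19240 * 15% = 2886. Training set = 19240 - 2886 = 16354.

16354


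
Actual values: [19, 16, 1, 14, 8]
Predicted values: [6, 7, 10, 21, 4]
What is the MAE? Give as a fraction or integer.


MAE = (1/5) * (|19-6|=13 + |16-7|=9 + |1-10|=9 + |14-21|=7 + |8-4|=4). Sum = 42. MAE = 42/5.

42/5


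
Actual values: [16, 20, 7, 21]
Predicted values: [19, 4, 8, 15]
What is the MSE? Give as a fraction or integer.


MSE = (1/4) * ((16-19)^2=9 + (20-4)^2=256 + (7-8)^2=1 + (21-15)^2=36). Sum = 302. MSE = 151/2.

151/2


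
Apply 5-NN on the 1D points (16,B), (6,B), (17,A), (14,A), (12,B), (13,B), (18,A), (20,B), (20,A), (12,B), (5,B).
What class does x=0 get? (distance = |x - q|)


Distances: |16-0|=16, |6-0|=6, |17-0|=17, |14-0|=14, |12-0|=12, |13-0|=13, |18-0|=18, |20-0|=20, |20-0|=20, |12-0|=12, |5-0|=5. 5 nearest: (5,B), (6,B), (12,B), (12,B), (13,B). Counts: {'B': 5}. Majority class: B.

B


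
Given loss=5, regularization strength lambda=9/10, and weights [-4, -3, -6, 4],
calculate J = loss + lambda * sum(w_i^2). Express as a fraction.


L2 sq norm = sum(w^2) = 77. J = 5 + 9/10 * 77 = 743/10.

743/10


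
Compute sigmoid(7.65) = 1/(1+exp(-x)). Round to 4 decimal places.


sigma(7.65) = 1/(1+e^(-7.65)) = 1/(1+0.000476) = 1/1.000476 = 0.9995.

0.9995


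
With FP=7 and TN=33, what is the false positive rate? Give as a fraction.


FPR = FP / (FP + TN) = 7 / 40 = 7/40.

7/40


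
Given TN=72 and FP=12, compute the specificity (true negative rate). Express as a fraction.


Specificity = TN / (TN + FP) = 72 / 84 = 6/7.

6/7


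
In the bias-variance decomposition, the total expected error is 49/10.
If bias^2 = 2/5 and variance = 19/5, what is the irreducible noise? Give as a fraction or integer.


Total error = bias^2 + variance + irreducible noise. So irreducible noise = 49/10 - 2/5 - 19/5 = 7/10.

7/10


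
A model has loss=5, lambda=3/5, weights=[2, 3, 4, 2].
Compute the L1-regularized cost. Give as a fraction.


L1 norm = sum(|w|) = 11. J = 5 + 3/5 * 11 = 58/5.

58/5


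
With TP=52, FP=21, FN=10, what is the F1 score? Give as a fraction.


Precision = 52/73 = 52/73. Recall = 52/62 = 26/31. F1 = 2*P*R/(P+R) = 104/135.

104/135


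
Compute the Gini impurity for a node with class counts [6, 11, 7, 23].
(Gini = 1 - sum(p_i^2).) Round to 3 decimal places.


Total = 47. Proportions: 6/47, 11/47, 7/47, 23/47. sum(p_i^2) = 0.3327. Gini = 1 - 0.3327 = 0.6673, which rounds to 0.667.

0.667


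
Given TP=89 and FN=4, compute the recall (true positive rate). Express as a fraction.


Recall = TP / (TP + FN) = 89 / 93 = 89/93.

89/93


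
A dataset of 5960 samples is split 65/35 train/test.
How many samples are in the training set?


Test set = 5960 * 35% = 2086. Training set = 5960 - 2086 = 3874.

3874


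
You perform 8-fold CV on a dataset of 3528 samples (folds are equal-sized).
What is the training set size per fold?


Each validation fold has 3528/8 = 441 samples. Training set = 3528 - 441 = 3087.

3087


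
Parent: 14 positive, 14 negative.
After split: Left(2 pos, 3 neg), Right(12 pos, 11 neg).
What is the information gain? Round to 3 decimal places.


H(parent) = 1.0000. H(left) = 0.9710, H(right) = 0.9986. Weighted = (5/28)*0.9710 + (23/28)*0.9986 = 0.9937. IG = 1.0000 - 0.9937 = 0.0063, which rounds to 0.006.

0.006


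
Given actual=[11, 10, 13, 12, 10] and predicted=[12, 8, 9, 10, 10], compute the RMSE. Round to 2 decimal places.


MSE = 5.0000. RMSE = sqrt(5.0000) = 2.24.

2.24


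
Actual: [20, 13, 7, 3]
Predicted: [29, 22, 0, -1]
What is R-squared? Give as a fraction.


Mean(y) = 43/4. SS_res = 227. SS_tot = 659/4. R^2 = 1 - 227/(659/4) = -249/659.

-249/659


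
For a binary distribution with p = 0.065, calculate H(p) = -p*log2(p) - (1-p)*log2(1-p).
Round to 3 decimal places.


H = -0.065*log2(0.065) - 0.935*log2(0.935) = 0.347.

0.347


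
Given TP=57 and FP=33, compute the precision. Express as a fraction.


Precision = TP / (TP + FP) = 57 / 90 = 19/30.

19/30


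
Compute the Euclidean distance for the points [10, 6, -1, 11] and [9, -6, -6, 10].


d = sqrt(sum of squared differences). (10-9)^2=1, (6--6)^2=144, (-1--6)^2=25, (11-10)^2=1. Sum = 171.

sqrt(171)


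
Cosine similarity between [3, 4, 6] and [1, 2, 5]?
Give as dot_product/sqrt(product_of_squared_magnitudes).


dot = 41. |a|^2 = 61, |b|^2 = 30. cos = 41/sqrt(1830).

41/sqrt(1830)


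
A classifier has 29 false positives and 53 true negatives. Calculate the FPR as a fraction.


FPR = FP / (FP + TN) = 29 / 82 = 29/82.

29/82


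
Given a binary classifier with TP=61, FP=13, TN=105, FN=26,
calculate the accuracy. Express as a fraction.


Accuracy = (TP + TN) / (TP + TN + FP + FN) = (61 + 105) / 205 = 166/205.

166/205


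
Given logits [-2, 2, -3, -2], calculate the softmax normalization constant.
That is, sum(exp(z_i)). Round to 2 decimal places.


Denom = e^-2=0.1353 + e^2=7.3891 + e^-3=0.0498 + e^-2=0.1353. Sum = 7.7095, which rounds to 7.71.

7.71


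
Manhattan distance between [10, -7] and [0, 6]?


d = sum of absolute differences: |10-0|=10 + |-7-6|=13 = 23.

23


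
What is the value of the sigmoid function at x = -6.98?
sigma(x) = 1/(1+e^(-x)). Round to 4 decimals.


sigma(-6.98) = 1/(1+e^(6.98)) = 1/(1+1074.918367) = 1/1075.918367 = 0.0009.

0.0009


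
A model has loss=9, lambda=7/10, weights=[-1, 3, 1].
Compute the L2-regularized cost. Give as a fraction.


L2 sq norm = sum(w^2) = 11. J = 9 + 7/10 * 11 = 167/10.

167/10


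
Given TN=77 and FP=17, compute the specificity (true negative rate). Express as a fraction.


Specificity = TN / (TN + FP) = 77 / 94 = 77/94.

77/94


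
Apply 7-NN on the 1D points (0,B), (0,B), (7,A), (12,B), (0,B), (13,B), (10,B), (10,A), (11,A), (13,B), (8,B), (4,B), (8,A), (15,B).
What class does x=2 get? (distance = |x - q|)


Distances: |0-2|=2, |0-2|=2, |7-2|=5, |12-2|=10, |0-2|=2, |13-2|=11, |10-2|=8, |10-2|=8, |11-2|=9, |13-2|=11, |8-2|=6, |4-2|=2, |8-2|=6, |15-2|=13. 7 nearest: (0,B), (0,B), (0,B), (4,B), (7,A), (8,A), (8,B). Counts: {'B': 5, 'A': 2}. Majority class: B.

B


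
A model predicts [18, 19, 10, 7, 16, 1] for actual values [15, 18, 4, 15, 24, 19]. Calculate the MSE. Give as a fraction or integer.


MSE = (1/6) * ((15-18)^2=9 + (18-19)^2=1 + (4-10)^2=36 + (15-7)^2=64 + (24-16)^2=64 + (19-1)^2=324). Sum = 498. MSE = 83.

83


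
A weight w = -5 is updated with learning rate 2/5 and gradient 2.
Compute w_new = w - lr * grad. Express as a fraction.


w_new = -5 - 2/5 * 2 = -5 - 4/5 = -29/5.

-29/5


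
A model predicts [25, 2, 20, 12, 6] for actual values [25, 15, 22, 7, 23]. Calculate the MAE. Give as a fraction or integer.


MAE = (1/5) * (|25-25|=0 + |15-2|=13 + |22-20|=2 + |7-12|=5 + |23-6|=17). Sum = 37. MAE = 37/5.

37/5


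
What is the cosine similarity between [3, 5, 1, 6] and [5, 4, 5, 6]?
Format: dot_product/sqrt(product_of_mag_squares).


dot = 76. |a|^2 = 71, |b|^2 = 102. cos = 76/sqrt(7242).

76/sqrt(7242)


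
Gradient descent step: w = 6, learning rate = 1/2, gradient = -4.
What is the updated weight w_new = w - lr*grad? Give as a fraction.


w_new = 6 - 1/2 * -4 = 6 - -2 = 8.

8


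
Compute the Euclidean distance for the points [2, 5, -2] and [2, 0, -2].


d = sqrt(sum of squared differences). (2-2)^2=0, (5-0)^2=25, (-2--2)^2=0. Sum = 25.

5


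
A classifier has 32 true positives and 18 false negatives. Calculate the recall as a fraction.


Recall = TP / (TP + FN) = 32 / 50 = 16/25.

16/25


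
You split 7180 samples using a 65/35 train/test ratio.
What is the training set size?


Test set = 7180 * 35% = 2513. Training set = 7180 - 2513 = 4667.

4667


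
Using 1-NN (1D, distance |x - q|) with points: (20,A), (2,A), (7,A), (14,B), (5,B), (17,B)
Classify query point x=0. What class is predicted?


Distances: |20-0|=20, |2-0|=2, |7-0|=7, |14-0|=14, |5-0|=5, |17-0|=17. 1 nearest: (2,A). Counts: {'A': 1}. Majority class: A.

A


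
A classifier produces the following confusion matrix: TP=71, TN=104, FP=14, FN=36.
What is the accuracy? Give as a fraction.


Accuracy = (TP + TN) / (TP + TN + FP + FN) = (71 + 104) / 225 = 7/9.

7/9


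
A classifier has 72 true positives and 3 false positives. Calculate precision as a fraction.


Precision = TP / (TP + FP) = 72 / 75 = 24/25.

24/25


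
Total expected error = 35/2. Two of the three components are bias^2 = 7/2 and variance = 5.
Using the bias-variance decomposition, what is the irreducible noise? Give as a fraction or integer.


Total error = bias^2 + variance + irreducible noise. So irreducible noise = 35/2 - 7/2 - 5 = 9.

9


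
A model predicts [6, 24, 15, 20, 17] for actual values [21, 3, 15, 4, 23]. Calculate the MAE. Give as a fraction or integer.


MAE = (1/5) * (|21-6|=15 + |3-24|=21 + |15-15|=0 + |4-20|=16 + |23-17|=6). Sum = 58. MAE = 58/5.

58/5


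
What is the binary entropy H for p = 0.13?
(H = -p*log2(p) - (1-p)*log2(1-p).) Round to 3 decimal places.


H = -0.13*log2(0.13) - 0.87*log2(0.87) = 0.557.

0.557


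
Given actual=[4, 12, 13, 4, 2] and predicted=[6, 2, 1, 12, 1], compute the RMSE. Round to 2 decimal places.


MSE = 62.6000. RMSE = sqrt(62.6000) = 7.91.

7.91


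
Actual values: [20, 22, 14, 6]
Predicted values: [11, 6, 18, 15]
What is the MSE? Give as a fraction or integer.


MSE = (1/4) * ((20-11)^2=81 + (22-6)^2=256 + (14-18)^2=16 + (6-15)^2=81). Sum = 434. MSE = 217/2.

217/2


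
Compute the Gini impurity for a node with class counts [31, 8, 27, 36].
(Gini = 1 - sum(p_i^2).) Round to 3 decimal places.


Total = 102. Proportions: 31/102, 8/102, 27/102, 36/102. sum(p_i^2) = 0.2932. Gini = 1 - 0.2932 = 0.7068, which rounds to 0.707.

0.707


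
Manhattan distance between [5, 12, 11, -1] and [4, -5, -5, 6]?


d = sum of absolute differences: |5-4|=1 + |12--5|=17 + |11--5|=16 + |-1-6|=7 = 41.

41


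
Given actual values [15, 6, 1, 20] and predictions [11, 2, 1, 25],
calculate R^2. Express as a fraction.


Mean(y) = 21/2. SS_res = 57. SS_tot = 221. R^2 = 1 - 57/(221) = 164/221.

164/221


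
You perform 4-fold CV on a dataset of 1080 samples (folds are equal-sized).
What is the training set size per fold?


Each validation fold has 1080/4 = 270 samples. Training set = 1080 - 270 = 810.

810


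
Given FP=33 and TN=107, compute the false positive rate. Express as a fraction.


FPR = FP / (FP + TN) = 33 / 140 = 33/140.

33/140


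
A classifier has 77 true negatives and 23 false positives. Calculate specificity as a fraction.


Specificity = TN / (TN + FP) = 77 / 100 = 77/100.

77/100


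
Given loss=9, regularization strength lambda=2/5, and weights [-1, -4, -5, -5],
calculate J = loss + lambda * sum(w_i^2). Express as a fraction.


L2 sq norm = sum(w^2) = 67. J = 9 + 2/5 * 67 = 179/5.

179/5


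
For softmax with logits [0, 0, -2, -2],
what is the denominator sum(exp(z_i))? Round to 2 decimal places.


Denom = e^0=1.0000 + e^0=1.0000 + e^-2=0.1353 + e^-2=0.1353. Sum = 2.2706, which rounds to 2.27.

2.27


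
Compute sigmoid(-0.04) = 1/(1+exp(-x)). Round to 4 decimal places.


sigma(-0.04) = 1/(1+e^(0.04)) = 1/(1+1.040811) = 1/2.040811 = 0.4900.

0.4900


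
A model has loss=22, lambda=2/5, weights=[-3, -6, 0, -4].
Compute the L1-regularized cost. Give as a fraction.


L1 norm = sum(|w|) = 13. J = 22 + 2/5 * 13 = 136/5.

136/5


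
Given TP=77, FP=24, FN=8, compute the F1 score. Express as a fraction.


Precision = 77/101 = 77/101. Recall = 77/85 = 77/85. F1 = 2*P*R/(P+R) = 77/93.

77/93


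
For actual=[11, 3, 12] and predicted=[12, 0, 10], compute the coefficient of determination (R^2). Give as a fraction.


Mean(y) = 26/3. SS_res = 14. SS_tot = 146/3. R^2 = 1 - 14/(146/3) = 52/73.

52/73


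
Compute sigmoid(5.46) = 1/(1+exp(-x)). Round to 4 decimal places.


sigma(5.46) = 1/(1+e^(-5.46)) = 1/(1+0.004254) = 1/1.004254 = 0.9958.

0.9958


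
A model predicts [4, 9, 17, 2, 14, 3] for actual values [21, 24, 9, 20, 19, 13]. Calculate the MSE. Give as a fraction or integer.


MSE = (1/6) * ((21-4)^2=289 + (24-9)^2=225 + (9-17)^2=64 + (20-2)^2=324 + (19-14)^2=25 + (13-3)^2=100). Sum = 1027. MSE = 1027/6.

1027/6


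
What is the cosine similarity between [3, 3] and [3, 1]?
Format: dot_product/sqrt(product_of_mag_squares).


dot = 12. |a|^2 = 18, |b|^2 = 10. cos = 12/sqrt(180).

12/sqrt(180)


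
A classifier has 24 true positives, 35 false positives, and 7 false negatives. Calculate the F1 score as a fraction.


Precision = 24/59 = 24/59. Recall = 24/31 = 24/31. F1 = 2*P*R/(P+R) = 8/15.

8/15


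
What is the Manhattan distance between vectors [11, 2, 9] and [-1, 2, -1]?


d = sum of absolute differences: |11--1|=12 + |2-2|=0 + |9--1|=10 = 22.

22


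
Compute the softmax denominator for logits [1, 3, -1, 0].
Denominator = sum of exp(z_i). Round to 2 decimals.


Denom = e^1=2.7183 + e^3=20.0855 + e^-1=0.3679 + e^0=1.0000. Sum = 24.1717, which rounds to 24.17.

24.17


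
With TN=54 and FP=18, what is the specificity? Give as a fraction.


Specificity = TN / (TN + FP) = 54 / 72 = 3/4.

3/4


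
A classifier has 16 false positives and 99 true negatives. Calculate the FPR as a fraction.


FPR = FP / (FP + TN) = 16 / 115 = 16/115.

16/115


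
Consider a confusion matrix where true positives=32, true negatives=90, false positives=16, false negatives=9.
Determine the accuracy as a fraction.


Accuracy = (TP + TN) / (TP + TN + FP + FN) = (32 + 90) / 147 = 122/147.

122/147


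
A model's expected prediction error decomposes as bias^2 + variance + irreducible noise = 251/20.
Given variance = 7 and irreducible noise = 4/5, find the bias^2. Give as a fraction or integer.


Total error = bias^2 + variance + irreducible noise. So bias^2 = 251/20 - 7 - 4/5 = 19/4.

19/4


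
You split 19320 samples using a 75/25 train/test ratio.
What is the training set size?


Test set = 19320 * 25% = 4830. Training set = 19320 - 4830 = 14490.

14490


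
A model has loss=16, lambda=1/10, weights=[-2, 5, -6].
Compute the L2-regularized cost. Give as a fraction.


L2 sq norm = sum(w^2) = 65. J = 16 + 1/10 * 65 = 45/2.

45/2


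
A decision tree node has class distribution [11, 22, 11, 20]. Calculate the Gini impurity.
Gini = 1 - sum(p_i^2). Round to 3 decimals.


Total = 64. Proportions: 11/64, 22/64, 11/64, 20/64. sum(p_i^2) = 0.2749. Gini = 1 - 0.2749 = 0.7251, which rounds to 0.725.

0.725


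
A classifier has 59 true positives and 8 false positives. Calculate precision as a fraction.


Precision = TP / (TP + FP) = 59 / 67 = 59/67.

59/67


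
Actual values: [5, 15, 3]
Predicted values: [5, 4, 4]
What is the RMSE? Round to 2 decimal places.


MSE = 40.6667. RMSE = sqrt(40.6667) = 6.38.

6.38


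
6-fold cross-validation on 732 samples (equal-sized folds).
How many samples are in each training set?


Each validation fold has 732/6 = 122 samples. Training set = 732 - 122 = 610.

610


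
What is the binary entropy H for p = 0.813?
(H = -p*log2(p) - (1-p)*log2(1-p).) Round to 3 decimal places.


H = -0.813*log2(0.813) - 0.187*log2(0.187) = 0.695.

0.695


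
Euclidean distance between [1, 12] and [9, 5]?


d = sqrt(sum of squared differences). (1-9)^2=64, (12-5)^2=49. Sum = 113.

sqrt(113)


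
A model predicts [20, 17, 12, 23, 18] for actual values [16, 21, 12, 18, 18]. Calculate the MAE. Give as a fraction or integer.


MAE = (1/5) * (|16-20|=4 + |21-17|=4 + |12-12|=0 + |18-23|=5 + |18-18|=0). Sum = 13. MAE = 13/5.

13/5


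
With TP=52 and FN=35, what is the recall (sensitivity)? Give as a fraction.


Recall = TP / (TP + FN) = 52 / 87 = 52/87.

52/87


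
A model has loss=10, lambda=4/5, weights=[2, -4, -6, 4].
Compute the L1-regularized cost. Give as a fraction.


L1 norm = sum(|w|) = 16. J = 10 + 4/5 * 16 = 114/5.

114/5


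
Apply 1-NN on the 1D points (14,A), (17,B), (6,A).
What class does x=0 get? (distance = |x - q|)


Distances: |14-0|=14, |17-0|=17, |6-0|=6. 1 nearest: (6,A). Counts: {'A': 1}. Majority class: A.

A


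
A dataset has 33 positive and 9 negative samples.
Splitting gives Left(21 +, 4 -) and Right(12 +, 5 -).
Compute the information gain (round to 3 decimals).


H(parent) = 0.7496. H(left) = 0.6343, H(right) = 0.8740. Weighted = (25/42)*0.6343 + (17/42)*0.8740 = 0.7313. IG = 0.7496 - 0.7313 = 0.0183, which rounds to 0.018.

0.018
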